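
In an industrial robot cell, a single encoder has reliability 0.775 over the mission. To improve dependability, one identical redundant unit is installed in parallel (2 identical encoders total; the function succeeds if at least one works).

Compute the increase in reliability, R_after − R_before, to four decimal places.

R_before = 0.775
R_after = 1 − (1 − 0.775)^2 = 0.9494
ΔR = 0.9494 − 0.775 = 0.1744

0.1744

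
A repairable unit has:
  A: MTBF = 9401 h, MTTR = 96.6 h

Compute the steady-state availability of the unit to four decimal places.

0.9898

A(A) = MTBF/(MTBF+MTTR) = 9401/(9401+96.6) = 0.9898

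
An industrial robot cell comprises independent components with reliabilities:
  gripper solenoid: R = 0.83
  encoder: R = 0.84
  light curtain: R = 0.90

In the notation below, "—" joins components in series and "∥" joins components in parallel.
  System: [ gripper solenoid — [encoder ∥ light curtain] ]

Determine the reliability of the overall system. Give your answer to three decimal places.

Parallel (encoder and light curtain): 1 − (1 − 0.84000)(1 − 0.90000) = 0.98400
Series (gripper solenoid and [0.98400]): 0.83000 × 0.98400 = 0.817

0.817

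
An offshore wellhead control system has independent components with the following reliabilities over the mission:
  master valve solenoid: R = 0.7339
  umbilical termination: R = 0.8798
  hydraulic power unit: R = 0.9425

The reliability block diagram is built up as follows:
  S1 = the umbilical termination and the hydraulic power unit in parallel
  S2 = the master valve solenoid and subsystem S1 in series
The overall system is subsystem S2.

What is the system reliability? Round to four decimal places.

0.7288

Parallel (umbilical termination and hydraulic power unit): 1 − (1 − 0.879800)(1 − 0.942500) = 0.993089
Series (master valve solenoid and [0.993089]): 0.733900 × 0.993089 = 0.7288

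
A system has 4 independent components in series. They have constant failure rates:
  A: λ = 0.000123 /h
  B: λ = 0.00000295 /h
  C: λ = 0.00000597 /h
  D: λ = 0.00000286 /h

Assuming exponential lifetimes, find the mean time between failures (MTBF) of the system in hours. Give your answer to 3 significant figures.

7420

Series of exponential components: λ_sys = Σ λ_i
λ_sys = 0.000123 + 0.00000295 + 0.00000597 + 0.00000286 = 1.3478e-04 /h
MTBF = 1 / λ_sys = 7420 h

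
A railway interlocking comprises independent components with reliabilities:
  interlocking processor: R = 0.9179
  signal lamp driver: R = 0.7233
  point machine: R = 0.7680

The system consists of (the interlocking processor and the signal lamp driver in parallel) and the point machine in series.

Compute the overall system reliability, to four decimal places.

Parallel (interlocking processor and signal lamp driver): 1 − (1 − 0.917900)(1 − 0.723300) = 0.977283
Series ([0.977283] and point machine): 0.977283 × 0.768000 = 0.7506

0.7506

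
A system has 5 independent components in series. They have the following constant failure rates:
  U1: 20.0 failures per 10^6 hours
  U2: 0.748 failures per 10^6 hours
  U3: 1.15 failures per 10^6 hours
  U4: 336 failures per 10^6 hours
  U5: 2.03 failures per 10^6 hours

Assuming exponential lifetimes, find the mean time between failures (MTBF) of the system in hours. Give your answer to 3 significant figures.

2780

Series of exponential components: λ_sys = Σ λ_i
λ_sys = 0.0000200 + 0.000000748 + 0.00000115 + 0.000336 + 0.00000203 = 3.5993e-04 /h
MTBF = 1 / λ_sys = 2780 h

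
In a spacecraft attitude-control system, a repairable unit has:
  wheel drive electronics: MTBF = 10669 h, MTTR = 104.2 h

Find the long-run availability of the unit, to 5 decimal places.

0.99033

A(wheel drive electronics) = MTBF/(MTBF+MTTR) = 10669/(10669+104.2) = 0.99033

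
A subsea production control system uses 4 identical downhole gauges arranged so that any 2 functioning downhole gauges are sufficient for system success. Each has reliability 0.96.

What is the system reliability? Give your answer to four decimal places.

0.9998

R = Σ_{i=2}^{4} C(4,i) p^i (1−p)^{4−i} with p = 0.96
C(4,2)·0.96^2·0.04^2 = 0.008847
C(4,3)·0.96^3·0.04^1 = 0.141558
C(4,4)·0.96^4·0.04^0 = 0.849347
Sum = 0.9998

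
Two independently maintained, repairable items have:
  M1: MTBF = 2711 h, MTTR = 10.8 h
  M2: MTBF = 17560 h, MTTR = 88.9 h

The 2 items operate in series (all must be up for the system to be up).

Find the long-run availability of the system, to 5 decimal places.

A(M1) = MTBF/(MTBF+MTTR) = 2711/(2711+10.8) = 0.996032
A(M2) = MTBF/(MTBF+MTTR) = 17560/(17560+88.9) = 0.994963
Series availability: 0.996032 × 0.994963 = 0.99101

0.99101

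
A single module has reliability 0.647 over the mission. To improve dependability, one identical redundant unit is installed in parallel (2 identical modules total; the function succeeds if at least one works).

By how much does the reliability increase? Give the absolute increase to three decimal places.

R_before = 0.647
R_after = 1 − (1 − 0.647)^2 = 0.875
ΔR = 0.875 − 0.647 = 0.228

0.228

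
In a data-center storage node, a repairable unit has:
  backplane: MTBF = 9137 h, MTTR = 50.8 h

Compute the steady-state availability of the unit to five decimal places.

0.99447

A(backplane) = MTBF/(MTBF+MTTR) = 9137/(9137+50.8) = 0.99447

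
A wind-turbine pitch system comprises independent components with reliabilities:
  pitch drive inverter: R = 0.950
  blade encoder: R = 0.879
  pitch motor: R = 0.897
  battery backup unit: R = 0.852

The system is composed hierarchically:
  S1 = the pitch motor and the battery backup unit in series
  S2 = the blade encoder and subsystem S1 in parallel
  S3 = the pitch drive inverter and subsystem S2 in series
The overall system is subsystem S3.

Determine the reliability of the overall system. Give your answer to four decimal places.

0.9229

Series (pitch motor and battery backup unit): 0.897000 × 0.852000 = 0.764244
Parallel (blade encoder and [0.764244]): 1 − (1 − 0.879000)(1 − 0.764244) = 0.971474
Series (pitch drive inverter and [0.971474]): 0.950000 × 0.971474 = 0.9229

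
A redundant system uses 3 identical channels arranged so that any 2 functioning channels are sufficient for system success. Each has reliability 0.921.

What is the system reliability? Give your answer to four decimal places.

0.9823

R = Σ_{i=2}^{3} C(3,i) p^i (1−p)^{3−i} with p = 0.921
C(3,2)·0.921^2·0.079^1 = 0.201033
C(3,3)·0.921^3·0.079^0 = 0.781230
Sum = 0.9823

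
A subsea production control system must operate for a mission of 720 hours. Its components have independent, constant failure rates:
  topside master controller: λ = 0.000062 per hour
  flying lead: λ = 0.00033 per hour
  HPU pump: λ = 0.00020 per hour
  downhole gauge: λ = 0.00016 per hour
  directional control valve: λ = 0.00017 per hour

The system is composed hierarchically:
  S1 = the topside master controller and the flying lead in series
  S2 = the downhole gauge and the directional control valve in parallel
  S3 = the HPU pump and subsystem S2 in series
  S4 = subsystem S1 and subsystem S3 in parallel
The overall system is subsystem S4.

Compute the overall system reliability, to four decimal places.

0.9644

R(topside master controller) = exp(−0.000062 × 720) = 0.956342
R(flying lead) = exp(−0.00033 × 720) = 0.788518
R(HPU pump) = exp(−0.00020 × 720) = 0.865888
R(downhole gauge) = exp(−0.00016 × 720) = 0.891188
R(directional control valve) = exp(−0.00017 × 720) = 0.884794
Series (topside master controller and flying lead): 0.956342 × 0.788518 = 0.754093
Parallel (downhole gauge and directional control valve): 1 − (1 − 0.891188)(1 − 0.884794) = 0.987464
Series (HPU pump and [0.987464]): 0.865888 × 0.987464 = 0.855033
Parallel ([0.754093] and [0.855033]): 1 − (1 − 0.754093)(1 − 0.855033) = 0.9644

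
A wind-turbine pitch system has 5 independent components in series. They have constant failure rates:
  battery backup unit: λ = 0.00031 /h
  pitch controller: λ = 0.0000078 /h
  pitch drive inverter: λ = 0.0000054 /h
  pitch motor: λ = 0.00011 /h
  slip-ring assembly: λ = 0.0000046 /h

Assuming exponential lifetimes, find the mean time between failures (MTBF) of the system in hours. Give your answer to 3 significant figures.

2280

Series of exponential components: λ_sys = Σ λ_i
λ_sys = 0.00031 + 0.0000078 + 0.0000054 + 0.00011 + 0.0000046 = 4.3780e-04 /h
MTBF = 1 / λ_sys = 2280 h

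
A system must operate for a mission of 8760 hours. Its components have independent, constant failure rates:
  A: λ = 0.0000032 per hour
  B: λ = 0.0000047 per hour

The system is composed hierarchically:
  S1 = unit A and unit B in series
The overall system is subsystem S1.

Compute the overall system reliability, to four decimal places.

0.9331

R(A) = exp(−0.0000032 × 8760) = 0.972357
R(B) = exp(−0.0000047 × 8760) = 0.959664
Series (A and B): 0.972357 × 0.959664 = 0.9331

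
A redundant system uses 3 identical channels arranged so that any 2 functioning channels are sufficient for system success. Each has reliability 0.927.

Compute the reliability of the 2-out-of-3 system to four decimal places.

0.9848

R = Σ_{i=2}^{3} C(3,i) p^i (1−p)^{3−i} with p = 0.927
C(3,2)·0.927^2·0.073^1 = 0.188193
C(3,3)·0.927^3·0.073^0 = 0.796598
Sum = 0.9848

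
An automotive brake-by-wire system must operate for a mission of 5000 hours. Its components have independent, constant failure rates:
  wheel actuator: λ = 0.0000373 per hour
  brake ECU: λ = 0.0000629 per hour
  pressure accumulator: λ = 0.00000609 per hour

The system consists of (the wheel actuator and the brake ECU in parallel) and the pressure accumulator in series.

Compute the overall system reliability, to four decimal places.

R(wheel actuator) = exp(−0.0000373 × 5000) = 0.829859
R(brake ECU) = exp(−0.0000629 × 5000) = 0.730154
R(pressure accumulator) = exp(−0.00000609 × 5000) = 0.970009
Parallel (wheel actuator and brake ECU): 1 − (1 − 0.829859)(1 − 0.730154) = 0.954088
Series ([0.954088] and pressure accumulator): 0.954088 × 0.970009 = 0.9255

0.9255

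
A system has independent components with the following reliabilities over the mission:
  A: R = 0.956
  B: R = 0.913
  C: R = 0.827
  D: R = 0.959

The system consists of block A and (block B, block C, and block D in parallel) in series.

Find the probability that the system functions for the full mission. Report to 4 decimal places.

0.9554

Parallel (B, C, and D): 1 − (1 − 0.913000)(1 − 0.827000)(1 − 0.959000) = 0.999383
Series (A and [0.999383]): 0.956000 × 0.999383 = 0.9554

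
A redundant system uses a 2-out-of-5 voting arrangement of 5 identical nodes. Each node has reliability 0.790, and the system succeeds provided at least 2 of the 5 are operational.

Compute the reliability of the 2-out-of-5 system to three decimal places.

R = Σ_{i=2}^{5} C(5,i) p^i (1−p)^{5−i} with p = 0.790
C(5,2)·0.790^2·0.210^3 = 0.05780
C(5,3)·0.790^3·0.210^2 = 0.21743
C(5,4)·0.790^4·0.210^1 = 0.40898
C(5,5)·0.790^5·0.210^0 = 0.30771
Sum = 0.992

0.992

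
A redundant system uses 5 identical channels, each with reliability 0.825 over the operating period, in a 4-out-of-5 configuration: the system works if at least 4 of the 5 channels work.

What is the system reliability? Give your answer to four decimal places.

0.7875

R = Σ_{i=4}^{5} C(5,i) p^i (1−p)^{5−i} with p = 0.825
C(5,4)·0.825^4·0.175^1 = 0.405344
C(5,5)·0.825^5·0.175^0 = 0.382182
Sum = 0.7875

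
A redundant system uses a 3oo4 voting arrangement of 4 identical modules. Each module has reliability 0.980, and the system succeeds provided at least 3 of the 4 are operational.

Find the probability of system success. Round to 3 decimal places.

0.998

R = Σ_{i=3}^{4} C(4,i) p^i (1−p)^{4−i} with p = 0.980
C(4,3)·0.980^3·0.020^1 = 0.07530
C(4,4)·0.980^4·0.020^0 = 0.92237
Sum = 0.998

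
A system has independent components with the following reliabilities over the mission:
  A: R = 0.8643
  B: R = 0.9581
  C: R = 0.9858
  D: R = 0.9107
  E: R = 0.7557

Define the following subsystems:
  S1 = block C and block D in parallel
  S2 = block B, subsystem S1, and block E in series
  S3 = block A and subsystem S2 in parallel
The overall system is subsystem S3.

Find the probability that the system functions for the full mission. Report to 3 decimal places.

Parallel (C and D): 1 − (1 − 0.98580)(1 − 0.91070) = 0.99873
Series (B, [0.99873], and E): 0.95810 × 0.99873 × 0.75570 = 0.72312
Parallel (A and [0.72312]): 1 − (1 − 0.86430)(1 − 0.72312) = 0.962

0.962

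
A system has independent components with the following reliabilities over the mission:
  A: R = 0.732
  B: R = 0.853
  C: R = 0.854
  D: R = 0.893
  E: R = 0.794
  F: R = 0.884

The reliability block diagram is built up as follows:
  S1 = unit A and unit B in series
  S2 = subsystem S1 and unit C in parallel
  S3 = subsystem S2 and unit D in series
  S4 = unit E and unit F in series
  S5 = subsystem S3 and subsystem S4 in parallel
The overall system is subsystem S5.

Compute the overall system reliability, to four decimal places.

0.9535

Series (A and B): 0.732000 × 0.853000 = 0.624396
Parallel ([0.624396] and C): 1 − (1 − 0.624396)(1 − 0.854000) = 0.945162
Series ([0.945162] and D): 0.945162 × 0.893000 = 0.844030
Series (E and F): 0.794000 × 0.884000 = 0.701896
Parallel ([0.844030] and [0.701896]): 1 − (1 − 0.844030)(1 − 0.701896) = 0.9535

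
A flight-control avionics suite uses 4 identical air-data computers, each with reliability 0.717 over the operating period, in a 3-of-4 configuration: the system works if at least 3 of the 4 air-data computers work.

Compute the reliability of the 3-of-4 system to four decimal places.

0.6815

R = Σ_{i=3}^{4} C(4,i) p^i (1−p)^{4−i} with p = 0.717
C(4,3)·0.717^3·0.283^1 = 0.417257
C(4,4)·0.717^4·0.283^0 = 0.264287
Sum = 0.6815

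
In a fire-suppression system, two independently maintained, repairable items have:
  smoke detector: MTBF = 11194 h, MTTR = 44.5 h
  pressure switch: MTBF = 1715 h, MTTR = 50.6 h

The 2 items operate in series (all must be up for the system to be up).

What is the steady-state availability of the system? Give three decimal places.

0.967

A(smoke detector) = MTBF/(MTBF+MTTR) = 11194/(11194+44.5) = 0.996040
A(pressure switch) = MTBF/(MTBF+MTTR) = 1715/(1715+50.6) = 0.971341
Series availability: 0.996040 × 0.971341 = 0.967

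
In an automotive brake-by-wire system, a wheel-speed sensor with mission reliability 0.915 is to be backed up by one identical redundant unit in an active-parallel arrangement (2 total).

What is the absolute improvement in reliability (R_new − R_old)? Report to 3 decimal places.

0.078

R_before = 0.915
R_after = 1 − (1 − 0.915)^2 = 0.993
ΔR = 0.993 − 0.915 = 0.078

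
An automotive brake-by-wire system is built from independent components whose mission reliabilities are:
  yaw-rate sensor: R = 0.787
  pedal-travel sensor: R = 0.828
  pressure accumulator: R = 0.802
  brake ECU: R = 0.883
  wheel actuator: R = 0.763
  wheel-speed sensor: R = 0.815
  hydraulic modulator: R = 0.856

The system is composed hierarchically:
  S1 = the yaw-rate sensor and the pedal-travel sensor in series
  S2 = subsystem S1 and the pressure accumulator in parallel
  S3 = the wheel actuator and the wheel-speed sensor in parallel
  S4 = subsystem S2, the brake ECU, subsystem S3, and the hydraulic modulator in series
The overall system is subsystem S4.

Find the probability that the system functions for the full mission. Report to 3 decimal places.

0.673

Series (yaw-rate sensor and pedal-travel sensor): 0.78700 × 0.82800 = 0.65164
Parallel ([0.65164] and pressure accumulator): 1 − (1 − 0.65164)(1 − 0.80200) = 0.93102
Parallel (wheel actuator and wheel-speed sensor): 1 − (1 − 0.76300)(1 − 0.81500) = 0.95616
Series ([0.93102], brake ECU, [0.95616], and hydraulic modulator): 0.93102 × 0.88300 × 0.95616 × 0.85600 = 0.673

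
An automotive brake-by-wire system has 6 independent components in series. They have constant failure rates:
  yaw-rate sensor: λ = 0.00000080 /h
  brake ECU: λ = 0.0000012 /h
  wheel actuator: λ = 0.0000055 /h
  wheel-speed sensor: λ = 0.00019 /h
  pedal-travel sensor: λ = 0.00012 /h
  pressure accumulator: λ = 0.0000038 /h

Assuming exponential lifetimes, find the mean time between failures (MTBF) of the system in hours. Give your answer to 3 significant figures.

Series of exponential components: λ_sys = Σ λ_i
λ_sys = 0.00000080 + 0.0000012 + 0.0000055 + 0.00019 + 0.00012 + 0.0000038 = 3.2130e-04 /h
MTBF = 1 / λ_sys = 3110 h

3110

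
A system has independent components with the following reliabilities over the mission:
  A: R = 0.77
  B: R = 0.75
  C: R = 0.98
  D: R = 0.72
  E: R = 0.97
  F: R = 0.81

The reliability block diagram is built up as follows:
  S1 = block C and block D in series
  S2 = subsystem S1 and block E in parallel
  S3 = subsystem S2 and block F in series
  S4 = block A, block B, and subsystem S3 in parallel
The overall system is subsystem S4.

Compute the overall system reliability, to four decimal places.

0.9887

Series (C and D): 0.980000 × 0.720000 = 0.705600
Parallel ([0.705600] and E): 1 − (1 − 0.705600)(1 − 0.970000) = 0.991168
Series ([0.991168] and F): 0.991168 × 0.810000 = 0.802846
Parallel (A, B, and [0.802846]): 1 − (1 − 0.770000)(1 − 0.750000)(1 − 0.802846) = 0.9887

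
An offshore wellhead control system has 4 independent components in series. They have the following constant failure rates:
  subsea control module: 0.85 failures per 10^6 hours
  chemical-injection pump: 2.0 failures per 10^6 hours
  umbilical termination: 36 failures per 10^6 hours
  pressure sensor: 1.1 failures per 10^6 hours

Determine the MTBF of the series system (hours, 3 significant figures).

25000

Series of exponential components: λ_sys = Σ λ_i
λ_sys = 0.00000085 + 0.0000020 + 0.000036 + 0.0000011 = 3.9950e-05 /h
MTBF = 1 / λ_sys = 25000 h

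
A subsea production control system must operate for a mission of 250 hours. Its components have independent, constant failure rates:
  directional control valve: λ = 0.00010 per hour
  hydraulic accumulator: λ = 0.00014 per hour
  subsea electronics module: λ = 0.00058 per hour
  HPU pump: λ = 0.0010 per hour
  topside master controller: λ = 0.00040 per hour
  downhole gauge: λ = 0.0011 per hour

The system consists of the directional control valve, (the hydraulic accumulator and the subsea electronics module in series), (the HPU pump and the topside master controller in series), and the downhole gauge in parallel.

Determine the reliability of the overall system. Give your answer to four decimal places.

0.9997

R(directional control valve) = exp(−0.00010 × 250) = 0.975310
R(hydraulic accumulator) = exp(−0.00014 × 250) = 0.965605
R(subsea electronics module) = exp(−0.00058 × 250) = 0.865022
R(HPU pump) = exp(−0.0010 × 250) = 0.778801
R(topside master controller) = exp(−0.00040 × 250) = 0.904837
R(downhole gauge) = exp(−0.0011 × 250) = 0.759572
Series (hydraulic accumulator and subsea electronics module): 0.965605 × 0.865022 = 0.835270
Series (HPU pump and topside master controller): 0.778801 × 0.904837 = 0.704688
Parallel (directional control valve, [0.835270], [0.704688], and downhole gauge): 1 − (1 − 0.975310)(1 − 0.835270)(1 − 0.704688)(1 − 0.759572) = 0.9997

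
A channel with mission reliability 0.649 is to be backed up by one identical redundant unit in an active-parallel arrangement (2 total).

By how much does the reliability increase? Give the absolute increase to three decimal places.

R_before = 0.649
R_after = 1 − (1 − 0.649)^2 = 0.877
ΔR = 0.877 − 0.649 = 0.228

0.228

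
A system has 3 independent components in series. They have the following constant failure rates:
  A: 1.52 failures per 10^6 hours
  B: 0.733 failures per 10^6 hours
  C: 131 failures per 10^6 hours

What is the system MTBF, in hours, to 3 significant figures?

Series of exponential components: λ_sys = Σ λ_i
λ_sys = 0.00000152 + 0.000000733 + 0.000131 = 1.3325e-04 /h
MTBF = 1 / λ_sys = 7500 h

7500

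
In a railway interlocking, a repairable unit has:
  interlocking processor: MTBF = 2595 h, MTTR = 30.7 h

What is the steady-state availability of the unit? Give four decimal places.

0.9883

A(interlocking processor) = MTBF/(MTBF+MTTR) = 2595/(2595+30.7) = 0.9883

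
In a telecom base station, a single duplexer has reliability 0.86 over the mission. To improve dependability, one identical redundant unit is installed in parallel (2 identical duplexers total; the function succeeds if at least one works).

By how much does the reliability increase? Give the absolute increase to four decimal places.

R_before = 0.86
R_after = 1 − (1 − 0.86)^2 = 0.9804
ΔR = 0.9804 − 0.86 = 0.1204

0.1204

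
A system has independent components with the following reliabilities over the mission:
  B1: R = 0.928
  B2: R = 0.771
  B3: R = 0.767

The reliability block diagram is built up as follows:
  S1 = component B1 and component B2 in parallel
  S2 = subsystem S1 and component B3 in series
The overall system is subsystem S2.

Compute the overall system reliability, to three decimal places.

Parallel (B1 and B2): 1 − (1 − 0.92800)(1 − 0.77100) = 0.98351
Series ([0.98351] and B3): 0.98351 × 0.76700 = 0.754

0.754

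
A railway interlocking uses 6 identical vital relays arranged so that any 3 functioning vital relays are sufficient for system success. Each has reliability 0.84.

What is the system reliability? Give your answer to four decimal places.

R = Σ_{i=3}^{6} C(6,i) p^i (1−p)^{6−i} with p = 0.84
C(6,3)·0.84^3·0.16^3 = 0.048554
C(6,4)·0.84^4·0.16^2 = 0.191183
C(6,5)·0.84^5·0.16^1 = 0.401483
C(6,6)·0.84^6·0.16^0 = 0.351298
Sum = 0.9925

0.9925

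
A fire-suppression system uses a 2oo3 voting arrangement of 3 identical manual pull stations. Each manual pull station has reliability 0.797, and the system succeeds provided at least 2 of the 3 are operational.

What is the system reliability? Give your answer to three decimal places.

0.893

R = Σ_{i=2}^{3} C(3,i) p^i (1−p)^{3−i} with p = 0.797
C(3,2)·0.797^2·0.203^1 = 0.38684
C(3,3)·0.797^3·0.203^0 = 0.50626
Sum = 0.893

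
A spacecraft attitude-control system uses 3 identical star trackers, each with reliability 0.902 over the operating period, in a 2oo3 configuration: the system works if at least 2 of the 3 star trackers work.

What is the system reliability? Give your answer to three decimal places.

R = Σ_{i=2}^{3} C(3,i) p^i (1−p)^{3−i} with p = 0.902
C(3,2)·0.902^2·0.098^1 = 0.23920
C(3,3)·0.902^3·0.098^0 = 0.73387
Sum = 0.973

0.973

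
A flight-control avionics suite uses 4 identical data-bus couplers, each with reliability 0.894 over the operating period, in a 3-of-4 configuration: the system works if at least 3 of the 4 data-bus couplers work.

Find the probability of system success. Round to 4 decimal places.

0.9417

R = Σ_{i=3}^{4} C(4,i) p^i (1−p)^{4−i} with p = 0.894
C(4,3)·0.894^3·0.106^1 = 0.302955
C(4,4)·0.894^4·0.106^0 = 0.638778
Sum = 0.9417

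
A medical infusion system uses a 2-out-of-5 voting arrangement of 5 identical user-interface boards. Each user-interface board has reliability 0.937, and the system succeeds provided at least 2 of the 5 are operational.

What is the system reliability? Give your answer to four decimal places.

R = Σ_{i=2}^{5} C(5,i) p^i (1−p)^{5−i} with p = 0.937
C(5,2)·0.937^2·0.063^3 = 0.002195
C(5,3)·0.937^3·0.063^2 = 0.032651
C(5,4)·0.937^4·0.063^1 = 0.242811
C(5,5)·0.937^5·0.063^0 = 0.722267
Sum = 0.9999

0.9999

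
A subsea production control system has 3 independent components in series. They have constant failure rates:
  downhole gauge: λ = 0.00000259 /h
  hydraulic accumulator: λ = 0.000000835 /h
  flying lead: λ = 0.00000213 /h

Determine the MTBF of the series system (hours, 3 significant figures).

Series of exponential components: λ_sys = Σ λ_i
λ_sys = 0.00000259 + 0.000000835 + 0.00000213 = 5.5550e-06 /h
MTBF = 1 / λ_sys = 180000 h

180000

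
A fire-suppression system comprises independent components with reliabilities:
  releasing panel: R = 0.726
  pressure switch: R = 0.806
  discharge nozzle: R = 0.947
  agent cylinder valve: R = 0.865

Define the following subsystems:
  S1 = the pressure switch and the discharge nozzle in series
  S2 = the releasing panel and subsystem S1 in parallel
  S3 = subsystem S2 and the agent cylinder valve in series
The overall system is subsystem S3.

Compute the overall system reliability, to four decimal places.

Series (pressure switch and discharge nozzle): 0.806000 × 0.947000 = 0.763282
Parallel (releasing panel and [0.763282]): 1 − (1 − 0.726000)(1 − 0.763282) = 0.935139
Series ([0.935139] and agent cylinder valve): 0.935139 × 0.865000 = 0.8089

0.8089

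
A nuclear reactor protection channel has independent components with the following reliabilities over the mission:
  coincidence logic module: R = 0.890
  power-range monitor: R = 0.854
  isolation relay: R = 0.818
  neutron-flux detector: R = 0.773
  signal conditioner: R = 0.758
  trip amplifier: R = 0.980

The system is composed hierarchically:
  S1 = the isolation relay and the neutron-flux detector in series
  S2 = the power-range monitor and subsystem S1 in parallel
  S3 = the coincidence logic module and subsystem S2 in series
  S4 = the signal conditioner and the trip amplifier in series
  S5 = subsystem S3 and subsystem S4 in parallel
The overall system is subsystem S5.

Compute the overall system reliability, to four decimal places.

Series (isolation relay and neutron-flux detector): 0.818000 × 0.773000 = 0.632314
Parallel (power-range monitor and [0.632314]): 1 − (1 − 0.854000)(1 − 0.632314) = 0.946318
Series (coincidence logic module and [0.946318]): 0.890000 × 0.946318 = 0.842223
Series (signal conditioner and trip amplifier): 0.758000 × 0.980000 = 0.742840
Parallel ([0.842223] and [0.742840]): 1 − (1 − 0.842223)(1 − 0.742840) = 0.9594

0.9594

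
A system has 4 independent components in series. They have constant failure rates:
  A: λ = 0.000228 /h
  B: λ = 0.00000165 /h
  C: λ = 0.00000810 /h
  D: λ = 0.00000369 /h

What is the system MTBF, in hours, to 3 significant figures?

Series of exponential components: λ_sys = Σ λ_i
λ_sys = 0.000228 + 0.00000165 + 0.00000810 + 0.00000369 = 2.4144e-04 /h
MTBF = 1 / λ_sys = 4140 h

4140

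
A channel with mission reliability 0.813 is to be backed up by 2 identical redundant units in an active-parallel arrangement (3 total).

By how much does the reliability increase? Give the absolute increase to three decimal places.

R_before = 0.813
R_after = 1 − (1 − 0.813)^3 = 0.993
ΔR = 0.993 − 0.813 = 0.180

0.180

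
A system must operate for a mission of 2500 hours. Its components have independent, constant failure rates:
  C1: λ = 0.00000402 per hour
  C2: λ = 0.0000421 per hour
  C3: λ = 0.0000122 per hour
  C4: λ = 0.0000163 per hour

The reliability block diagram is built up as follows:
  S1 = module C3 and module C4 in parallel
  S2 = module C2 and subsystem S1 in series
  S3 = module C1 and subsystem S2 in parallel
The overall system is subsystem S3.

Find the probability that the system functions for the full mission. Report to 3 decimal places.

R(C1) = exp(−0.00000402 × 2500) = 0.99000
R(C2) = exp(−0.0000421 × 2500) = 0.90010
R(C3) = exp(−0.0000122 × 2500) = 0.96996
R(C4) = exp(−0.0000163 × 2500) = 0.96007
Parallel (C3 and C4): 1 − (1 − 0.96996)(1 − 0.96007) = 0.99880
Series (C2 and [0.99880]): 0.90010 × 0.99880 = 0.89902
Parallel (C1 and [0.89902]): 1 − (1 − 0.99000)(1 − 0.89902) = 0.999

0.999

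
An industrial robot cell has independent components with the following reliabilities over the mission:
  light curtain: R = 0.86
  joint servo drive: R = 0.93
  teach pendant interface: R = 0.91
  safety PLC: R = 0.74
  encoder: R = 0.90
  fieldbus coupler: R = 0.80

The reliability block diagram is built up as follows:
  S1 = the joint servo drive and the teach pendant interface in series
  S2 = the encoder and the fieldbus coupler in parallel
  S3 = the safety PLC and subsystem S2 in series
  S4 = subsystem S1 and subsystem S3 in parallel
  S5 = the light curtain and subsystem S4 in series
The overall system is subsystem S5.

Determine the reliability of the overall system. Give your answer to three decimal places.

0.824

Series (joint servo drive and teach pendant interface): 0.93000 × 0.91000 = 0.84630
Parallel (encoder and fieldbus coupler): 1 − (1 − 0.90000)(1 − 0.80000) = 0.98000
Series (safety PLC and [0.98000]): 0.74000 × 0.98000 = 0.72520
Parallel ([0.84630] and [0.72520]): 1 − (1 − 0.84630)(1 − 0.72520) = 0.95776
Series (light curtain and [0.95776]): 0.86000 × 0.95776 = 0.824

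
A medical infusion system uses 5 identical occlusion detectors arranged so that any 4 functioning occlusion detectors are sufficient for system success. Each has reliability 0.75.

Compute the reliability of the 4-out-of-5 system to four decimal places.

0.6328

R = Σ_{i=4}^{5} C(5,i) p^i (1−p)^{5−i} with p = 0.75
C(5,4)·0.75^4·0.25^1 = 0.395508
C(5,5)·0.75^5·0.25^0 = 0.237305
Sum = 0.6328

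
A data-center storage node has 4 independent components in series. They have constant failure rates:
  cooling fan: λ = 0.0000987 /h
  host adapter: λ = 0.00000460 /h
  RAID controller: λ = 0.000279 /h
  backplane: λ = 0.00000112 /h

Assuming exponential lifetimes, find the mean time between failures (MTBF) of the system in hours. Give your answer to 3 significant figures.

Series of exponential components: λ_sys = Σ λ_i
λ_sys = 0.0000987 + 0.00000460 + 0.000279 + 0.00000112 = 3.8342e-04 /h
MTBF = 1 / λ_sys = 2610 h

2610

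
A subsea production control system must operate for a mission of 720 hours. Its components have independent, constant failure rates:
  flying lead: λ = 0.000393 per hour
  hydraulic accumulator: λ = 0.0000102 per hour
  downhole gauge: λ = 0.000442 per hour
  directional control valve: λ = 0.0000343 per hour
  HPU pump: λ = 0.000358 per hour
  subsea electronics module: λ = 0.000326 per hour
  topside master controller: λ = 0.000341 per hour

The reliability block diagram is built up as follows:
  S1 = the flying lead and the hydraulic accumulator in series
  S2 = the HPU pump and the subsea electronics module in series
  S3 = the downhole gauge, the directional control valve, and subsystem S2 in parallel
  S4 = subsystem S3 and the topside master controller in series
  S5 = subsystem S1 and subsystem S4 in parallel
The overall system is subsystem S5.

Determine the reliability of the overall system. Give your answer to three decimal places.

0.945

R(flying lead) = exp(−0.000393 × 720) = 0.75355
R(hydraulic accumulator) = exp(−0.0000102 × 720) = 0.99268
R(downhole gauge) = exp(−0.000442 × 720) = 0.72743
R(directional control valve) = exp(−0.0000343 × 720) = 0.97561
R(HPU pump) = exp(−0.000358 × 720) = 0.77278
R(subsea electronics module) = exp(−0.000326 × 720) = 0.79079
R(topside master controller) = exp(−0.000341 × 720) = 0.78230
Series (flying lead and hydraulic accumulator): 0.75355 × 0.99268 = 0.74803
Series (HPU pump and subsea electronics module): 0.77278 × 0.79079 = 0.61111
Parallel (downhole gauge, directional control valve, and [0.61111]): 1 − (1 − 0.72743)(1 − 0.97561)(1 − 0.61111) = 0.99741
Series ([0.99741] and topside master controller): 0.99741 × 0.78230 = 0.78027
Parallel ([0.74803] and [0.78027]): 1 − (1 − 0.74803)(1 − 0.78027) = 0.945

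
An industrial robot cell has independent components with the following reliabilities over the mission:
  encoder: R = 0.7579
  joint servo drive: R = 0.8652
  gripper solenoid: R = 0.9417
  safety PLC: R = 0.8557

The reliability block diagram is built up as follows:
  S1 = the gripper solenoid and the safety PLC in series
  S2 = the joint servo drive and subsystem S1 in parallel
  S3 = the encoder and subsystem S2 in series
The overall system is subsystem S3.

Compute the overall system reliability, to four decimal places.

0.7381

Series (gripper solenoid and safety PLC): 0.941700 × 0.855700 = 0.805813
Parallel (joint servo drive and [0.805813]): 1 − (1 − 0.865200)(1 − 0.805813) = 0.973824
Series (encoder and [0.973824]): 0.757900 × 0.973824 = 0.7381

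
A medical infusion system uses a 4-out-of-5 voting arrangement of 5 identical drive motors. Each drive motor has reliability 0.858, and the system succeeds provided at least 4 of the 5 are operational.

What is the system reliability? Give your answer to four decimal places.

0.8498

R = Σ_{i=4}^{5} C(5,i) p^i (1−p)^{5−i} with p = 0.858
C(5,4)·0.858^4·0.142^1 = 0.384776
C(5,5)·0.858^5·0.142^0 = 0.464982
Sum = 0.8498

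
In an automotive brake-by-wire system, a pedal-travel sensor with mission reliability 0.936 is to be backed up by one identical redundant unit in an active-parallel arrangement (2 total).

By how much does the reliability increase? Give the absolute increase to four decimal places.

0.0599

R_before = 0.936
R_after = 1 − (1 − 0.936)^2 = 0.9959
ΔR = 0.9959 − 0.936 = 0.0599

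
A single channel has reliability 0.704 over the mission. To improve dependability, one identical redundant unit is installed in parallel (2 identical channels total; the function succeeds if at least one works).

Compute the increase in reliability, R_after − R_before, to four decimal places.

R_before = 0.704
R_after = 1 − (1 − 0.704)^2 = 0.9124
ΔR = 0.9124 − 0.704 = 0.2084

0.2084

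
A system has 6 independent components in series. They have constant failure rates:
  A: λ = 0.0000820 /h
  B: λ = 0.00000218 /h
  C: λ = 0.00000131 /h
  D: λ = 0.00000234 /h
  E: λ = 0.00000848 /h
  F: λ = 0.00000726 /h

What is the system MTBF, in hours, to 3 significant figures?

Series of exponential components: λ_sys = Σ λ_i
λ_sys = 0.0000820 + 0.00000218 + 0.00000131 + 0.00000234 + 0.00000848 + 0.00000726 = 1.0357e-04 /h
MTBF = 1 / λ_sys = 9660 h

9660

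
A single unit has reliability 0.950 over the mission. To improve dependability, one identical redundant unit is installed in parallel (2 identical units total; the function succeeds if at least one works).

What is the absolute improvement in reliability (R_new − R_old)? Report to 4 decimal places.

0.0475

R_before = 0.950
R_after = 1 − (1 − 0.950)^2 = 0.9975
ΔR = 0.9975 − 0.950 = 0.0475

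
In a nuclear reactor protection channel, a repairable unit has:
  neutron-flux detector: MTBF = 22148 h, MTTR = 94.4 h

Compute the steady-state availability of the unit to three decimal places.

A(neutron-flux detector) = MTBF/(MTBF+MTTR) = 22148/(22148+94.4) = 0.996

0.996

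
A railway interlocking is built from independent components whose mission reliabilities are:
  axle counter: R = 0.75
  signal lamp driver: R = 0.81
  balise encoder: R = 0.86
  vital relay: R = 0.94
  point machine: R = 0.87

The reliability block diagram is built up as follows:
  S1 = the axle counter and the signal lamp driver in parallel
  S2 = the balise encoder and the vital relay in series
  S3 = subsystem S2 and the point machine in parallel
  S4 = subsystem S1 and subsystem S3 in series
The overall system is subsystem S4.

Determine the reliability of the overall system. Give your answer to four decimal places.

0.9288

Parallel (axle counter and signal lamp driver): 1 − (1 − 0.750000)(1 − 0.810000) = 0.952500
Series (balise encoder and vital relay): 0.860000 × 0.940000 = 0.808400
Parallel ([0.808400] and point machine): 1 − (1 − 0.808400)(1 − 0.870000) = 0.975092
Series ([0.952500] and [0.975092]): 0.952500 × 0.975092 = 0.9288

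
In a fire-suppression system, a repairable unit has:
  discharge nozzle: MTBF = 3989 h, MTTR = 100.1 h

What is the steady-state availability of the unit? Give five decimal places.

0.97552

A(discharge nozzle) = MTBF/(MTBF+MTTR) = 3989/(3989+100.1) = 0.97552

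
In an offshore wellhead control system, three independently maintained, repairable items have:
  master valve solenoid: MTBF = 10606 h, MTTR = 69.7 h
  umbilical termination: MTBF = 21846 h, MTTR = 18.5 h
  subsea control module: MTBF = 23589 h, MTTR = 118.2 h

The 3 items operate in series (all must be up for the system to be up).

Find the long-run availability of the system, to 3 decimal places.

0.988

A(master valve solenoid) = MTBF/(MTBF+MTTR) = 10606/(10606+69.7) = 0.993471
A(umbilical termination) = MTBF/(MTBF+MTTR) = 21846/(21846+18.5) = 0.999154
A(subsea control module) = MTBF/(MTBF+MTTR) = 23589/(23589+118.2) = 0.995014
Series availability: 0.993471 × 0.999154 × 0.995014 = 0.988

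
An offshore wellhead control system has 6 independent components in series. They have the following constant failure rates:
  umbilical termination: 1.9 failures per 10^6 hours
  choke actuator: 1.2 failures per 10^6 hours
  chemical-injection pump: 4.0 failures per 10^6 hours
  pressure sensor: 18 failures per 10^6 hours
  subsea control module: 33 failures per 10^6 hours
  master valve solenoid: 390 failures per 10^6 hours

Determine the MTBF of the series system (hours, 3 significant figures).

Series of exponential components: λ_sys = Σ λ_i
λ_sys = 0.0000019 + 0.0000012 + 0.0000040 + 0.000018 + 0.000033 + 0.00039 = 4.4810e-04 /h
MTBF = 1 / λ_sys = 2230 h

2230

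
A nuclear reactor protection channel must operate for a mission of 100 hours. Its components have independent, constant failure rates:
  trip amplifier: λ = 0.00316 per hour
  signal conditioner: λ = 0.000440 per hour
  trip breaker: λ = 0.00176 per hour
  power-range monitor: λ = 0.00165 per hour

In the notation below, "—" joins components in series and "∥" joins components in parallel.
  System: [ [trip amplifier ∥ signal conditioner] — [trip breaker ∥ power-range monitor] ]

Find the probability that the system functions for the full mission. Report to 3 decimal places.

R(trip amplifier) = exp(−0.00316 × 100) = 0.72906
R(signal conditioner) = exp(−0.000440 × 100) = 0.95695
R(trip breaker) = exp(−0.00176 × 100) = 0.83862
R(power-range monitor) = exp(−0.00165 × 100) = 0.84789
Parallel (trip amplifier and signal conditioner): 1 − (1 − 0.72906)(1 − 0.95695) = 0.98834
Parallel (trip breaker and power-range monitor): 1 − (1 − 0.83862)(1 − 0.84789) = 0.97545
Series ([0.98834] and [0.97545]): 0.98834 × 0.97545 = 0.964

0.964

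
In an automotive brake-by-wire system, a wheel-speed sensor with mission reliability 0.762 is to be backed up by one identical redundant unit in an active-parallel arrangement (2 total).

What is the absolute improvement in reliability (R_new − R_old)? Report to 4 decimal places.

R_before = 0.762
R_after = 1 − (1 − 0.762)^2 = 0.9434
ΔR = 0.9434 − 0.762 = 0.1814

0.1814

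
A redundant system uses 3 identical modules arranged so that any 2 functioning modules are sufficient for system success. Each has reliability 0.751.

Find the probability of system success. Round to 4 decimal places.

0.8449

R = Σ_{i=2}^{3} C(3,i) p^i (1−p)^{3−i} with p = 0.751
C(3,2)·0.751^2·0.249^1 = 0.421309
C(3,3)·0.751^3·0.249^0 = 0.423565
Sum = 0.8449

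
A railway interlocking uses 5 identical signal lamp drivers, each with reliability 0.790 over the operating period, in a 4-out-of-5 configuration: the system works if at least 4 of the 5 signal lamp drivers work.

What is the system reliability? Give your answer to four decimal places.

R = Σ_{i=4}^{5} C(5,i) p^i (1−p)^{5−i} with p = 0.790
C(5,4)·0.790^4·0.210^1 = 0.408976
C(5,5)·0.790^5·0.210^0 = 0.307706
Sum = 0.7167

0.7167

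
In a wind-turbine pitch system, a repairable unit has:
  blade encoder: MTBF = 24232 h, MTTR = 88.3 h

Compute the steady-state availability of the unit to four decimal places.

0.9964

A(blade encoder) = MTBF/(MTBF+MTTR) = 24232/(24232+88.3) = 0.9964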